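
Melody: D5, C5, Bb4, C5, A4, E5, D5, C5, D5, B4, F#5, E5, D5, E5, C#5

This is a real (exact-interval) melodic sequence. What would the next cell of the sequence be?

G#5 F#5 E5 F#5 D#5

Taking 5-note groups, the heads are D5, E5, F#5: the pattern moves up a 2nd.
From G#5 the exact shape gives G#5 F#5 E5 F#5 D#5.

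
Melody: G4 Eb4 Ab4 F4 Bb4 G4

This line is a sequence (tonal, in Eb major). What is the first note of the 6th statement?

Taking 2-note groups, the heads are G4, Ab4, Bb4: the pattern moves up a 2nd.
Continuing: C5 → D5 → Eb5. Statement 6 starts on Eb5.

Eb5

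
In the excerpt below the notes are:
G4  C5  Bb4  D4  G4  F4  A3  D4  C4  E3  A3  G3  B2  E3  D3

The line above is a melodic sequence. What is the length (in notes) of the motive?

3

15 notes total. Splitting into 5 groups of 3:
G4 C5 Bb4 | D4 G4 F4 | A3 D4 C4 | E3 A3 G3 | B2 E3 D3
Every group is a transposition down a 4th of the one before; no shorter unit works.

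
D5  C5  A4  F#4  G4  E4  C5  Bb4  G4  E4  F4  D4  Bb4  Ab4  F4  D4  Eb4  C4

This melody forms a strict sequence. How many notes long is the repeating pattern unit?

6

18 notes total. Splitting into 3 groups of 6:
D5 C5 A4 F#4 G4 E4 | C5 Bb4 G4 E4 F4 D4 | Bb4 Ab4 F4 D4 Eb4 C4
Every group is a transposition down a 2nd of the one before; no shorter unit works.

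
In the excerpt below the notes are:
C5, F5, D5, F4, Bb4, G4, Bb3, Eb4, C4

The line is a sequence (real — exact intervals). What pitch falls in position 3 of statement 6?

Eb2

With 3-note cells, note 3 of each statement runs D5, G4, C4.
Carrying that down a 5th forward: F3 → Bb2 → Eb2.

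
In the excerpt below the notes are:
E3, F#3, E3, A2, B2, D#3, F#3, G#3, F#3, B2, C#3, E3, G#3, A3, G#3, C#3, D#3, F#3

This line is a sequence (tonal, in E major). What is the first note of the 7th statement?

Unit = 6 notes; the statements start on E3, F#3, G#3, moving up a 2nd each time.
Continuing: A3 → B3 → C#4 → D#4. Statement 7 starts on D#4.

D#4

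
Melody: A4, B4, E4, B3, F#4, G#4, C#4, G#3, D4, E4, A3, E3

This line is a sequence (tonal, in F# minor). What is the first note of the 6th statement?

E3

The 4-note cells begin on A4, F#4, D4 — each down a 3rd from the last.
Continuing: B3 → G#3 → E3. Statement 6 starts on E3.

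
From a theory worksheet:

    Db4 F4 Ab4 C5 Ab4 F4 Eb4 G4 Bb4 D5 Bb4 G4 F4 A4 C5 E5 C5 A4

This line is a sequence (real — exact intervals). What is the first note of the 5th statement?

A4

Taking 6-note groups, the heads are Db4, Eb4, F4: the pattern moves up a 2nd.
Continuing: G4 → A4. Statement 5 starts on A4.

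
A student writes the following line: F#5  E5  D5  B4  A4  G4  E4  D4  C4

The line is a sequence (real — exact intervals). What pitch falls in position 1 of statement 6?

G2

Grouping in 3s, the 1st note of each cell is F#5, B4, E4.
Carrying that down a 5th forward: A3 → D3 → G2.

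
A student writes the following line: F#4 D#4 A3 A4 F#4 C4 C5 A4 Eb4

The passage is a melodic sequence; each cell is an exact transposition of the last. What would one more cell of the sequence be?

The 3-note cells begin on F#4, A4, C5 — each up a 3rd from the last.
Statement 4 starts on Eb5 and keeps the same exact contour: Eb5 C5 Gb4.

Eb5 C5 Gb4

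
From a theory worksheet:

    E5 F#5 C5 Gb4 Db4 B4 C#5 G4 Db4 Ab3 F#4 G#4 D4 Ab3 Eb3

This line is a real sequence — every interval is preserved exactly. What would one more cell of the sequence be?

C#4 D#4 A3 Eb3 Bb2

Unit = 5 notes; the statements start on E5, B4, F#4, moving down a 4th each time.
Statement 4 starts on C#4 and keeps the same exact contour: C#4 D#4 A3 Eb3 Bb2.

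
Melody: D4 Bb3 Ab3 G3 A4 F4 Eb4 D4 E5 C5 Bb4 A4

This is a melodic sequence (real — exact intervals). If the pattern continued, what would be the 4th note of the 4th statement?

E5

The unit is 4 notes. Position-4 pitches of the 3 shown cells: G3, D4, A4.
Each moves up a 5th; the next is E5.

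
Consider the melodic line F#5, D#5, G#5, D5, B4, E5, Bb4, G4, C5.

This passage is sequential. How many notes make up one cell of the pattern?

9 notes total. Splitting into 3 groups of 3:
F#5 D#5 G#5 | D5 B4 E5 | Bb4 G4 C5
That's a consistent down a 3rd shift per cell, and no other grouping gives one.

3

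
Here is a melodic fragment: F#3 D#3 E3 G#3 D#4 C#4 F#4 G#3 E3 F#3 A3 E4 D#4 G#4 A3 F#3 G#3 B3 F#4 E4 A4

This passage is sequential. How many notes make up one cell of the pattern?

7

21 notes total. Splitting into 3 groups of 7:
F#3 D#3 E3 G#3 D#4 C#4 F#4 | G#3 E3 F#3 A3 E4 D#4 G#4 | A3 F#3 G#3 B3 F#4 E4 A4
Each cell is the previous one up a 2nd — so the unit is 7 notes.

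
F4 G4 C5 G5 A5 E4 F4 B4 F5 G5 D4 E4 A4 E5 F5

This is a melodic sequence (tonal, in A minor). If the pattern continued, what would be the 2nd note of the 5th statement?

C4

Grouping in 5s, the 2nd note of each cell is G4, F4, E4.
Carrying that down a 2nd forward: D4 → C4.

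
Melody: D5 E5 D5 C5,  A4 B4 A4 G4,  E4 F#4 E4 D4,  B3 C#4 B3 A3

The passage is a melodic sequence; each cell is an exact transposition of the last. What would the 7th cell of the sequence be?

G#2 A#2 G#2 F#2

Taking 4-note groups, the heads are D5, A4, E4, B3: the pattern moves down a 4th.
Extending down a 4th: F#3 → C#3 → G#2.
From G#2 the exact shape gives G#2 A#2 G#2 F#2.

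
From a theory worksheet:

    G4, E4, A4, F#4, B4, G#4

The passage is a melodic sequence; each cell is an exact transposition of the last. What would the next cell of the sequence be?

Unit = 2 notes; the statements start on G4, A4, B4, moving up a 2nd each time.
So cell 4 is C#5 A#4.

C#5 A#4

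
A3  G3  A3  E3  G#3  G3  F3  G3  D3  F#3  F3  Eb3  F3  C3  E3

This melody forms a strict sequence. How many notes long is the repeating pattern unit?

There are 15 notes; a 5-note unit gives 3 cells:
A3 G3 A3 E3 G#3 | G3 F3 G3 D3 F#3 | F3 Eb3 F3 C3 E3
That's a consistent down a 2nd shift per cell, and no other grouping gives one.

5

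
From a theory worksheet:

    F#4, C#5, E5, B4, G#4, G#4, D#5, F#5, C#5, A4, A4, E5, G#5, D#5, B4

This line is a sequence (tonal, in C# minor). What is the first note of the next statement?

With a 5-note motive the entries are F#4, G#4, A4, each up a 2nd from the previous.
One more step up a 2nd gives B4.

B4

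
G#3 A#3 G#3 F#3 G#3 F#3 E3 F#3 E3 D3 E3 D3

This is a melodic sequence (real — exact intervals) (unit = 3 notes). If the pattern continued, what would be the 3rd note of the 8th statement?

Gb2

Grouping in 3s, the 3rd note of each cell is G#3, F#3, E3, D3.
Each moves down a 2nd. Continuing: C3 → Bb2 → Ab2 → Gb2.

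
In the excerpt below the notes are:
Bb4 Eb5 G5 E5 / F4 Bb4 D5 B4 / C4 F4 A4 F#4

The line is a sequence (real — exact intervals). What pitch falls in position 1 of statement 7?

E2

The unit is 4 notes. Position-1 pitches of the 3 shown cells: Bb4, F4, C4.
Each moves down a 4th. Continuing: G3 → D3 → A2 → E2.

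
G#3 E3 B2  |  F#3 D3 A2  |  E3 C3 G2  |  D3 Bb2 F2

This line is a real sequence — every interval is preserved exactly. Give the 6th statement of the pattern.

Taking 3-note groups, the heads are G#3, F#3, E3, D3: the pattern moves down a 2nd.
Carrying on: C3 → Bb2.
From Bb2 the exact shape gives Bb2 Gb2 Db2.

Bb2 Gb2 Db2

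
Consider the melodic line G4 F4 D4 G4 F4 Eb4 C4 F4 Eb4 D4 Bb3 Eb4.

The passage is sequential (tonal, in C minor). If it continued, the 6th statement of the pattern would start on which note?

The 4-note cells begin on G4, F4, Eb4 — each down a 2nd from the last.
Continuing: D4 → C4 → Bb3. Statement 6 starts on Bb3.

Bb3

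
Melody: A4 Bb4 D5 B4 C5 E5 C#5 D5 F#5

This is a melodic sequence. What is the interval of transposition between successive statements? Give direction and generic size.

With a 3-note motive the entries are A4, B4, C#5, each up a 2nd from the previous.
From A4 to B4: up a 2nd.

up a 2nd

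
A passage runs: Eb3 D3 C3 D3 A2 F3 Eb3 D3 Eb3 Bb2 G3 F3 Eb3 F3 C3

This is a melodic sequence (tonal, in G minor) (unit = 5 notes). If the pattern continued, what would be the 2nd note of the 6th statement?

Bb3

With 5-note cells, note 2 of each statement runs D3, Eb3, F3.
Extending up a 2nd: G3 → A3 → Bb3.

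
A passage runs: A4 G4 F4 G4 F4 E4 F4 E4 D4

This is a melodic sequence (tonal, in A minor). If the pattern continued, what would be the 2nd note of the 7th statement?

The unit is 3 notes. Position-2 pitches of the 3 shown cells: G4, F4, E4.
Carrying that down a 2nd forward: D4 → C4 → B3 → A3.

A3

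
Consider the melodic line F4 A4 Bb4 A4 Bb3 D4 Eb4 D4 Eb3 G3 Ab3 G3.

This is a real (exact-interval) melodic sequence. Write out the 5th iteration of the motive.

Db2 F2 Gb2 F2

The 4-note cells begin on F4, Bb3, Eb3 — each down a 5th from the last.
Carrying on: Ab2 → Db2.
From Db2 the exact shape gives Db2 F2 Gb2 F2.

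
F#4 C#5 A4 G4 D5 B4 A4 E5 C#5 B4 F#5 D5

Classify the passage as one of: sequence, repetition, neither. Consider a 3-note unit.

Each 3-note cell is the previous one transposed up a 2nd.

sequence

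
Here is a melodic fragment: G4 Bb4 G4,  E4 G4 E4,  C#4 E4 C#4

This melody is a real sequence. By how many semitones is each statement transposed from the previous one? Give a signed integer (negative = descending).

-3

Taking 3-note groups, the heads are G4, E4, C#4: the pattern moves down a 3rd.
Counting half-steps from G4 to E4: -3.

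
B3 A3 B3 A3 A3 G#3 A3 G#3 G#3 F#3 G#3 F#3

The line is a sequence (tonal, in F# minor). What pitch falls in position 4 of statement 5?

D3

The unit is 4 notes. Position-4 pitches of the 3 shown cells: A3, G#3, F#3.
Carrying that down a 2nd forward: E3 → D3.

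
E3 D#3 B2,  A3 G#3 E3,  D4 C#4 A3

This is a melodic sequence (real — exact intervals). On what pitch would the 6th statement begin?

F5

With a 3-note motive the entries are E3, A3, D4, each up a 4th from the previous.
Continuing: G4 → C5 → F5. Statement 6 starts on F5.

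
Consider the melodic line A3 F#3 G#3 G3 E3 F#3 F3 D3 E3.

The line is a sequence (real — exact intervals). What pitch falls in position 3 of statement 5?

C3

The unit is 3 notes. Position-3 pitches of the 3 shown cells: G#3, F#3, E3.
Carrying that down a 2nd forward: D3 → C3.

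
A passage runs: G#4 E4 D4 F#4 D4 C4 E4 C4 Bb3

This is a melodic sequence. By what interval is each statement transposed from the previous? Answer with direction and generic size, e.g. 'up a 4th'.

The 3-note cells begin on G#4, F#4, E4 — each down a 2nd from the last.
G#4 to F#4 is down a 2nd.

down a 2nd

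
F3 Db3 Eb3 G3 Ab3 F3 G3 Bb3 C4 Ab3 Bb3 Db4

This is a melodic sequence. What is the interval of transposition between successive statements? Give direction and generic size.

up a 3rd

With a 4-note motive the entries are F3, Ab3, C4, each up a 3rd from the previous.
From F3 to Ab3: up a 3rd.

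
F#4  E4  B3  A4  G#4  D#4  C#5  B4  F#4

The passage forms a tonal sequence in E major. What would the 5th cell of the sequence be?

G#5 F#5 C#5

The 3-note cells begin on F#4, A4, C#5 — each up a 3rd from the last.
Continuing the starts: E5 → G#5.
So cell 5 is G#5 F#5 C#5.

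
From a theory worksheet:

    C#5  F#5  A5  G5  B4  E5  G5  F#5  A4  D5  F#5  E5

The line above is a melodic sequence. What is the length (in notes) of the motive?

4

12 notes total. Splitting into 3 groups of 4:
C#5 F#5 A5 G5 | B4 E5 G5 F#5 | A4 D5 F#5 E5
That's a consistent down a 2nd shift per cell, and no other grouping gives one.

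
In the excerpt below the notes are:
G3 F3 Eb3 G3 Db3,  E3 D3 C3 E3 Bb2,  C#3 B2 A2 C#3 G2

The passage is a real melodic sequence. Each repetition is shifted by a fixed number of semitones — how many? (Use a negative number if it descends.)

-3

With a 5-note motive the entries are G3, E3, C#3, each down a 3rd from the previous.
Counting half-steps from G3 to E3: -3.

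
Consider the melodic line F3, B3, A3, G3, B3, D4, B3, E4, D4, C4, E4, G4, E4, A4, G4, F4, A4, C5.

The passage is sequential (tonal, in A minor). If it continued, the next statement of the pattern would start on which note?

With a 6-note motive the entries are F3, B3, E4, each up a 4th from the previous.
The next head, up a 4th from E4, is A4.

A4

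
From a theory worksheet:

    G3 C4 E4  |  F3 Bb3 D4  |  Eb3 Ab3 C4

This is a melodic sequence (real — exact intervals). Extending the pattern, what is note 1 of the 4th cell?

Grouping in 3s, the 1st note of each cell is G3, F3, Eb3.
One more down a 2nd gives Db3.

Db3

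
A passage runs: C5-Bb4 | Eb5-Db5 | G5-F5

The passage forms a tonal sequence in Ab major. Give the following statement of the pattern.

With a 2-note motive the entries are C5, Eb5, G5, each up a 3rd from the previous.
So cell 4 is Bb5 Ab5.

Bb5 Ab5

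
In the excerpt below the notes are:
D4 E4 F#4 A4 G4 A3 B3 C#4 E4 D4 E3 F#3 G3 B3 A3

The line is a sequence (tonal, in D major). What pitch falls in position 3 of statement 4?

The unit is 5 notes. Position-3 pitches of the 3 shown cells: F#4, C#4, G3.
One more down a 4th gives D3.

D3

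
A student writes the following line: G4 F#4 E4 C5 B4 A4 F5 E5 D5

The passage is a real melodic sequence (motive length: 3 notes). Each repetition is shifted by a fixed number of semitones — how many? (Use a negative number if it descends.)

Unit = 3 notes; the statements start on G4, C5, F5, moving up a 4th each time.
Counting half-steps from G4 to C5: 5.

5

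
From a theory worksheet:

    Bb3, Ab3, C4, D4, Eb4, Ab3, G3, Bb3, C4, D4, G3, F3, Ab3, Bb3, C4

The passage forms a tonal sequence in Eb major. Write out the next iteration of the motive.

F3 Eb3 G3 Ab3 Bb3

With a 5-note motive the entries are Bb3, Ab3, G3, each down a 2nd from the previous.
So cell 4 is F3 Eb3 G3 Ab3 Bb3.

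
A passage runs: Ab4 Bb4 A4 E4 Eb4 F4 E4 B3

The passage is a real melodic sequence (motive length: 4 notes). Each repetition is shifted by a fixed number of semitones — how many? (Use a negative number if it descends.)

-5

Unit = 4 notes; the statements start on Ab4, Eb4, moving down a 4th each time.
Counting half-steps from Ab4 to Eb4: -5.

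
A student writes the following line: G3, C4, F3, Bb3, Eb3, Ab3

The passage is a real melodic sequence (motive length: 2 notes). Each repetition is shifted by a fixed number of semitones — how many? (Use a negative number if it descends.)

-2

The 2-note cells begin on G3, F3, Eb3 — each down a 2nd from the last.
Counting half-steps from G3 to F3: -2.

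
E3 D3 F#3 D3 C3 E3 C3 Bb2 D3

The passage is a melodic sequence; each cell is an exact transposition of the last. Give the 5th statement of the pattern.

Ab2 Gb2 Bb2

Taking 3-note groups, the heads are E3, D3, C3: the pattern moves down a 2nd.
Continuing the starts: Bb2 → Ab2.
Statement 5 starts on Ab2 and keeps the same exact contour: Ab2 Gb2 Bb2.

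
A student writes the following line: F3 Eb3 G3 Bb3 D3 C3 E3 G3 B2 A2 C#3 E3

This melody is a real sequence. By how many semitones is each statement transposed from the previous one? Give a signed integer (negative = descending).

Unit = 4 notes; the statements start on F3, D3, B2, moving down a 3rd each time.
Counting half-steps from F3 to D3: -3.

-3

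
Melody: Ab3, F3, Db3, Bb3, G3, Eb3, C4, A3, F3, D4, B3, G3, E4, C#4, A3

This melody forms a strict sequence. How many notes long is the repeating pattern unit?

15 notes total. Splitting into 5 groups of 3:
Ab3 F3 Db3 | Bb3 G3 Eb3 | C4 A3 F3 | D4 B3 G3 | E4 C#4 A3
Every group is a transposition up a 2nd of the one before; no shorter unit works.

3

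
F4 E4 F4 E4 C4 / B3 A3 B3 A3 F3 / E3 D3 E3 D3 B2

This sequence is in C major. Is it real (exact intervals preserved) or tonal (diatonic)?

Every note is diatonic to C major.
Cell 1 has -1 semitones from note 1 to 2, but cell 2 has -2 — the interval quality changes while the contour stays the same, which is the hallmark of a tonal sequence.

tonal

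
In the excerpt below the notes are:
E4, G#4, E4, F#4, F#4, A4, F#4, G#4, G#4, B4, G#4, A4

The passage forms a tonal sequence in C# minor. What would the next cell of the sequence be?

Unit = 4 notes; the statements start on E4, F#4, G#4, moving up a 2nd each time.
So cell 4 is A4 C#5 A4 B4.

A4 C#5 A4 B4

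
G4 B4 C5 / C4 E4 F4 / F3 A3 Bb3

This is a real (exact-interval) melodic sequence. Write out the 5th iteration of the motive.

Taking 3-note groups, the heads are G4, C4, F3: the pattern moves down a 5th.
Extending down a 5th: Bb2 → Eb2.
From Eb2 the exact shape gives Eb2 G2 Ab2.

Eb2 G2 Ab2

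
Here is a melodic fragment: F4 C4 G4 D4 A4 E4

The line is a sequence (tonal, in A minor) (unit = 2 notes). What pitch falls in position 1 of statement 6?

The unit is 2 notes. Position-1 pitches of the 3 shown cells: F4, G4, A4.
Extending up a 2nd: B4 → C5 → D5.

D5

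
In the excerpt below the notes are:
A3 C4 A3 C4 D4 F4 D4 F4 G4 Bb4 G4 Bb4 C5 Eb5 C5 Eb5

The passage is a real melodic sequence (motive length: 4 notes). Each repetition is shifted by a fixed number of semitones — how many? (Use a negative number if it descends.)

The 4-note cells begin on A3, D4, G4, C5 — each up a 4th from the last.
Counting half-steps from A3 to D4: 5.

5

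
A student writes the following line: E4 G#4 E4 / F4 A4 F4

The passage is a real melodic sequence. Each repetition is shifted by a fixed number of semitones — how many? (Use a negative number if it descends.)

The 3-note cells begin on E4, F4 — each up a 2nd from the last.
E4 to F4 spans +1 semitones.

1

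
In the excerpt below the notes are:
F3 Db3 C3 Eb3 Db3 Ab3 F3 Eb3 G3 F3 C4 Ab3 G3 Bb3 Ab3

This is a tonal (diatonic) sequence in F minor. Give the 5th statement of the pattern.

G4 Eb4 Db4 F4 Eb4

The 5-note cells begin on F3, Ab3, C4 — each up a 3rd from the last.
Carrying on: Eb4 → G4.
So cell 5 is G4 Eb4 Db4 F4 Eb4.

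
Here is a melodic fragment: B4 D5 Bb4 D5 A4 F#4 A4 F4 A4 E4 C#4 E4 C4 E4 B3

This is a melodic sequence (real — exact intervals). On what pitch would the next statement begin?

Unit = 5 notes; the statements start on B4, F#4, C#4, moving down a 4th each time.
One more step down a 4th gives G#3.

G#3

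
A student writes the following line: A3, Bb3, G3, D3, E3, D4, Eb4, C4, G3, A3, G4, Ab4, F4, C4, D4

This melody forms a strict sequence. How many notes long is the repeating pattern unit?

5

Try groups of 5 (3 cells in 15 notes):
A3 Bb3 G3 D3 E3 | D4 Eb4 C4 G3 A3 | G4 Ab4 F4 C4 D4
Every group is a transposition up a 4th of the one before; no shorter unit works.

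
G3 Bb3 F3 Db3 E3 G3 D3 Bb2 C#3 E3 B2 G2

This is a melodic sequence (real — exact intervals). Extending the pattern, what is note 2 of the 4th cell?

C#3

The unit is 4 notes. Position-2 pitches of the 3 shown cells: Bb3, G3, E3.
From E3, down a 3rd gives C#3.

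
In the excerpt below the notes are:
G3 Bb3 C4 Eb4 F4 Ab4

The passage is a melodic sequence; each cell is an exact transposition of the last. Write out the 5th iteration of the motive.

Eb5 Gb5

With a 2-note motive the entries are G3, C4, F4, each up a 4th from the previous.
Continuing the starts: Bb4 → Eb5.
From Eb5 the exact shape gives Eb5 Gb5.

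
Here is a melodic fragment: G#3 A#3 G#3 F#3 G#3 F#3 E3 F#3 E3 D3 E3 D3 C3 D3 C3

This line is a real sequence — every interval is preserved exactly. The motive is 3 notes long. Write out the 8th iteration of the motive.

Gb2 Ab2 Gb2

Taking 3-note groups, the heads are G#3, F#3, E3, D3, C3: the pattern moves down a 2nd.
Continuing the starts: Bb2 → Ab2 → Gb2.
Statement 8 starts on Gb2 and keeps the same exact contour: Gb2 Ab2 Gb2.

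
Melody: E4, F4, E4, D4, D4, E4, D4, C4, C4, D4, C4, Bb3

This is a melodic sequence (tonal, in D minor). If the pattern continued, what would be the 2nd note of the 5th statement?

Bb3

The unit is 4 notes. Position-2 pitches of the 3 shown cells: F4, E4, D4.
Each moves down a 2nd. Continuing: C4 → Bb3.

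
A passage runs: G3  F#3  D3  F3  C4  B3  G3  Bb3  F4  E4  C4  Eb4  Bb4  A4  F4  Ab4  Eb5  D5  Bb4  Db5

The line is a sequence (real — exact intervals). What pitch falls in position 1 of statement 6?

Ab5

The unit is 4 notes. Position-1 pitches of the 5 shown cells: G3, C4, F4, Bb4, Eb5.
One more up a 4th gives Ab5.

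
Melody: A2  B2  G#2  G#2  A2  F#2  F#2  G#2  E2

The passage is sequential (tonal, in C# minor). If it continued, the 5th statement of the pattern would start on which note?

The 3-note cells begin on A2, G#2, F#2 — each down a 2nd from the last.
Continuing: E2 → D#2. Statement 5 starts on D#2.

D#2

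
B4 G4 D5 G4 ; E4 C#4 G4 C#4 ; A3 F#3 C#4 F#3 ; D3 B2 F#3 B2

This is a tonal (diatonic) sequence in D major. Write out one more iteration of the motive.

G2 E2 B2 E2

Unit = 4 notes; the statements start on B4, E4, A3, D3, moving down a 5th each time.
Statement 5 starts on G2 and keeps the same diatonic contour: G2 E2 B2 E2.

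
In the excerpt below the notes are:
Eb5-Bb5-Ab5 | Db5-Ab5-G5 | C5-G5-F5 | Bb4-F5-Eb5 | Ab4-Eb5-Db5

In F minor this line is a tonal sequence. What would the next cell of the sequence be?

Unit = 3 notes; the statements start on Eb5, Db5, C5, Bb4, Ab4, moving down a 2nd each time.
From G4 the diatonic shape gives G4 Db5 C5.

G4 Db5 C5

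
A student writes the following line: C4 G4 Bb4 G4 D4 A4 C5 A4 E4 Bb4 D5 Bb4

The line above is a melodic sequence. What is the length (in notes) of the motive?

4

12 notes total. Splitting into 3 groups of 4:
C4 G4 Bb4 G4 | D4 A4 C5 A4 | E4 Bb4 D5 Bb4
Each cell is the previous one up a 2nd — so the unit is 4 notes.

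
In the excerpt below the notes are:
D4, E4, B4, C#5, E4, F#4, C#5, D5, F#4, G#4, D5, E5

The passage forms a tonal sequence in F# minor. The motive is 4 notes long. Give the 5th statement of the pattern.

With a 4-note motive the entries are D4, E4, F#4, each up a 2nd from the previous.
Carrying on: G#4 → A4.
From A4 the diatonic shape gives A4 B4 F#5 G#5.

A4 B4 F#5 G#5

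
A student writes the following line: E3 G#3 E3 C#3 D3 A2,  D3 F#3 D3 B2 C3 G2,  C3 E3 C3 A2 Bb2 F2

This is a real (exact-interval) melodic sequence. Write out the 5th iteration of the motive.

The 6-note cells begin on E3, D3, C3 — each down a 2nd from the last.
Continuing the starts: Bb2 → Ab2.
Statement 5 starts on Ab2 and keeps the same exact contour: Ab2 C3 Ab2 F2 Gb2 Db2.

Ab2 C3 Ab2 F2 Gb2 Db2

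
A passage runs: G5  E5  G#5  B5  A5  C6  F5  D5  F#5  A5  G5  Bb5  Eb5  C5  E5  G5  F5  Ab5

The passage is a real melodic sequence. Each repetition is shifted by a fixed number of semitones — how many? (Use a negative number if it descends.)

-2

With a 6-note motive the entries are G5, F5, Eb5, each down a 2nd from the previous.
G5 to F5 spans -2 semitones.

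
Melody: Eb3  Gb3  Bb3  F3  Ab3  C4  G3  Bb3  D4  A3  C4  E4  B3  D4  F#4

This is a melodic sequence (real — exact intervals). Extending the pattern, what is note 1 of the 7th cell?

D#4

The unit is 3 notes. Position-1 pitches of the 5 shown cells: Eb3, F3, G3, A3, B3.
Each moves up a 2nd. Continuing: C#4 → D#4.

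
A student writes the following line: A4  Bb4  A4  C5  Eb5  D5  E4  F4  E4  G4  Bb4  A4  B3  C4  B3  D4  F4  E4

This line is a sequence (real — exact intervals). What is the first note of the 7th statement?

Unit = 6 notes; the statements start on A4, E4, B3, moving down a 4th each time.
Extending the heads down a 4th: F#3 → C#3 → G#2 → D#2.

D#2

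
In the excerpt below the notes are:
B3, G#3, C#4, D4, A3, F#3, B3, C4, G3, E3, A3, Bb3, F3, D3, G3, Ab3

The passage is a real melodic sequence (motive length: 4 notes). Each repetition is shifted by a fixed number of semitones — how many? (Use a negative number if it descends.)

With a 4-note motive the entries are B3, A3, G3, F3, each down a 2nd from the previous.
B3→A3 is 57 − 59 = -2 semitones.

-2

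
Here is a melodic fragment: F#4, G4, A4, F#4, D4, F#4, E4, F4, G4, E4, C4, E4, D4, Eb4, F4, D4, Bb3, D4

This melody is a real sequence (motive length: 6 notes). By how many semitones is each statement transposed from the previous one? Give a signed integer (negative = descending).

With a 6-note motive the entries are F#4, E4, D4, each down a 2nd from the previous.
F#4→E4 is 64 − 66 = -2 semitones.

-2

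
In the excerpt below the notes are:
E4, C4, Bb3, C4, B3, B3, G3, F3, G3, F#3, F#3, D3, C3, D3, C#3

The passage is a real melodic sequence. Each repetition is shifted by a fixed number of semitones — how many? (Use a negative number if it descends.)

The 5-note cells begin on E4, B3, F#3 — each down a 4th from the last.
Counting half-steps from E4 to B3: -5.

-5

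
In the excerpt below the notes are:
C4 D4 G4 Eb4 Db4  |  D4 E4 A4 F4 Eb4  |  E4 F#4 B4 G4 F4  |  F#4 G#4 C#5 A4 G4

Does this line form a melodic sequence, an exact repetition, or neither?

sequence

Each 5-note cell is the previous one transposed up a 2nd.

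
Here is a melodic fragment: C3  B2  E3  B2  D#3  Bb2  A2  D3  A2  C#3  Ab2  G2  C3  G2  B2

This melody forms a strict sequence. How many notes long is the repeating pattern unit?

5

There are 15 notes; a 5-note unit gives 3 cells:
C3 B2 E3 B2 D#3 | Bb2 A2 D3 A2 C#3 | Ab2 G2 C3 G2 B2
Every group is a transposition down a 2nd of the one before; no shorter unit works.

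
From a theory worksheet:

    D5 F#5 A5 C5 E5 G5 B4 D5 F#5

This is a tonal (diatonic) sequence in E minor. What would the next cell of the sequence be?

Taking 3-note groups, the heads are D5, C5, B4: the pattern moves down a 2nd.
From A4 the diatonic shape gives A4 C5 E5.

A4 C5 E5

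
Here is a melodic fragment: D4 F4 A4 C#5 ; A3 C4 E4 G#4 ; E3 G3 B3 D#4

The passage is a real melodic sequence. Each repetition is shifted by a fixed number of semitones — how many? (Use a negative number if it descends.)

The 4-note cells begin on D4, A3, E3 — each down a 4th from the last.
Counting half-steps from D4 to A3: -5.

-5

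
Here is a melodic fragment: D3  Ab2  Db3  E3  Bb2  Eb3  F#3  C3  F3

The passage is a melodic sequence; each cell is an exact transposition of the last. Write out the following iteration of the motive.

The 3-note cells begin on D3, E3, F#3 — each up a 2nd from the last.
So cell 4 is G#3 D3 G3.

G#3 D3 G3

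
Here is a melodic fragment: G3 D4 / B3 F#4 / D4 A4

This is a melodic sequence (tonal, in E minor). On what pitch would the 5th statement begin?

Unit = 2 notes; the statements start on G3, B3, D4, moving up a 3rd each time.
Extending the heads up a 3rd: F#4 → A4.

A4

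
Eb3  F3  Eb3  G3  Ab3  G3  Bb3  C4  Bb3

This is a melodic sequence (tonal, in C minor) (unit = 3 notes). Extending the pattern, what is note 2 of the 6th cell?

Grouping in 3s, the 2nd note of each cell is F3, Ab3, C4.
Extending up a 3rd: Eb4 → G4 → Bb4.

Bb4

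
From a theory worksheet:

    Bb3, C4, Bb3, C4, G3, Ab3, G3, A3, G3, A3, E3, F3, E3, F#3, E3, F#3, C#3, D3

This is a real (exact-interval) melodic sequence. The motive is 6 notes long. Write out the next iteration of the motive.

Taking 6-note groups, the heads are Bb3, G3, E3: the pattern moves down a 3rd.
Statement 4 starts on C#3 and keeps the same exact contour: C#3 D#3 C#3 D#3 A#2 B2.

C#3 D#3 C#3 D#3 A#2 B2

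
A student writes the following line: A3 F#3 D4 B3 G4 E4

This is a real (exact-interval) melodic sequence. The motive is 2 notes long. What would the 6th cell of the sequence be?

Bb5 G5

Unit = 2 notes; the statements start on A3, D4, G4, moving up a 4th each time.
Continuing the starts: C5 → F5 → Bb5.
So cell 6 is Bb5 G5.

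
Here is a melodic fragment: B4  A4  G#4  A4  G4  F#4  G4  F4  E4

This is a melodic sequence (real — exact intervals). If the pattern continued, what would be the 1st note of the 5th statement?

Eb4

The unit is 3 notes. Position-1 pitches of the 3 shown cells: B4, A4, G4.
Carrying that down a 2nd forward: F4 → Eb4.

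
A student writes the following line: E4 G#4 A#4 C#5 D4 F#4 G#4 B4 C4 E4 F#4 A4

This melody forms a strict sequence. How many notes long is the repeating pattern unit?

4

There are 12 notes; a 4-note unit gives 3 cells:
E4 G#4 A#4 C#5 | D4 F#4 G#4 B4 | C4 E4 F#4 A4
Every group is a transposition down a 2nd of the one before; no shorter unit works.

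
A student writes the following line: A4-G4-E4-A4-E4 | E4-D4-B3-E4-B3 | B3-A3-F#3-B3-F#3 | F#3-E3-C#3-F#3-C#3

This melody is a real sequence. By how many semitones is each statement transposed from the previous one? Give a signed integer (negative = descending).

With a 5-note motive the entries are A4, E4, B3, F#3, each down a 4th from the previous.
Counting half-steps from A4 to E4: -5.

-5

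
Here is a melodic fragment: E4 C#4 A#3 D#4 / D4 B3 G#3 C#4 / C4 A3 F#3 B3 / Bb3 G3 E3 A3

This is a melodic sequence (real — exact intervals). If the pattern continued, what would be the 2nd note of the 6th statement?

Grouping in 4s, the 2nd note of each cell is C#4, B3, A3, G3.
Each moves down a 2nd. Continuing: F3 → Eb3.

Eb3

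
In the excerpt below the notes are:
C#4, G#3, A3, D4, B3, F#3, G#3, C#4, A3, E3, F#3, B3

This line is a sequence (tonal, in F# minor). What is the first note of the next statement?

With a 4-note motive the entries are C#4, B3, A3, each down a 2nd from the previous.
One more step down a 2nd gives G#3.

G#3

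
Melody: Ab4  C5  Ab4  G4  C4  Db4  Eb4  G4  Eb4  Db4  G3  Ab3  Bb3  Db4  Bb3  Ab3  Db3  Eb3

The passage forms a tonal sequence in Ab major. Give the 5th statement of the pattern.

With a 6-note motive the entries are Ab4, Eb4, Bb3, each down a 4th from the previous.
Extending down a 4th: F3 → C3.
So cell 5 is C3 Eb3 C3 Bb2 Eb2 F2.

C3 Eb3 C3 Bb2 Eb2 F2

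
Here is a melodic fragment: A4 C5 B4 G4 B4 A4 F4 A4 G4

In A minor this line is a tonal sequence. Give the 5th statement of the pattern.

Taking 3-note groups, the heads are A4, G4, F4: the pattern moves down a 2nd.
Extending down a 2nd: E4 → D4.
From D4 the diatonic shape gives D4 F4 E4.

D4 F4 E4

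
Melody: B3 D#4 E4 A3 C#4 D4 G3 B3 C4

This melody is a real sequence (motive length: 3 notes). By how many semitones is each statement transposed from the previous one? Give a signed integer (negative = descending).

-2

Unit = 3 notes; the statements start on B3, A3, G3, moving down a 2nd each time.
Counting half-steps from B3 to A3: -2.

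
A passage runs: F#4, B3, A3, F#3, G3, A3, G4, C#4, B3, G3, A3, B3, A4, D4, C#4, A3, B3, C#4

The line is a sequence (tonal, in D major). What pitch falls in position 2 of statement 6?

G4

The unit is 6 notes. Position-2 pitches of the 3 shown cells: B3, C#4, D4.
Each moves up a 2nd. Continuing: E4 → F#4 → G4.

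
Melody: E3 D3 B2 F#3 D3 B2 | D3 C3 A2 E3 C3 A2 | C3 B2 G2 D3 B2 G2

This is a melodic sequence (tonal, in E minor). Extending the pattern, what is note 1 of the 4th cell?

B2

With 6-note cells, note 1 of each statement runs E3, D3, C3.
From C3, down a 2nd gives B2.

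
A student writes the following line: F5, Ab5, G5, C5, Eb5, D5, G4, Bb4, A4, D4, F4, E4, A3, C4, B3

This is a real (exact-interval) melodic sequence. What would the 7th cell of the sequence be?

B2 D3 C#3

With a 3-note motive the entries are F5, C5, G4, D4, A3, each down a 4th from the previous.
Extending down a 4th: E3 → B2.
So cell 7 is B2 D3 C#3.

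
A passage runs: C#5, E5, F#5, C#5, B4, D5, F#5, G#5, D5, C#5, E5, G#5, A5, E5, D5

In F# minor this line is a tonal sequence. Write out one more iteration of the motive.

F#5 A5 B5 F#5 E5

Taking 5-note groups, the heads are C#5, D5, E5: the pattern moves up a 2nd.
Statement 4 starts on F#5 and keeps the same diatonic contour: F#5 A5 B5 F#5 E5.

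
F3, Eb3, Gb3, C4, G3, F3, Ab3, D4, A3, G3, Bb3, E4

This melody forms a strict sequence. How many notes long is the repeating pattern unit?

There are 12 notes; a 4-note unit gives 3 cells:
F3 Eb3 Gb3 C4 | G3 F3 Ab3 D4 | A3 G3 Bb3 E4
Each cell is the previous one up a 2nd — so the unit is 4 notes.

4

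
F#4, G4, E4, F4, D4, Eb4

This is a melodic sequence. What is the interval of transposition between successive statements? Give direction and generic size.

Unit = 2 notes; the statements start on F#4, E4, D4, moving down a 2nd each time.
F#4 to E4 is down a 2nd.

down a 2nd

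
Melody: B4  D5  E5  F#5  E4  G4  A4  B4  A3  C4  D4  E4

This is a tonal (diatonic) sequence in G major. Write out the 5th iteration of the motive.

Unit = 4 notes; the statements start on B4, E4, A3, moving down a 5th each time.
Continuing the starts: D3 → G2.
From G2 the diatonic shape gives G2 B2 C3 D3.

G2 B2 C3 D3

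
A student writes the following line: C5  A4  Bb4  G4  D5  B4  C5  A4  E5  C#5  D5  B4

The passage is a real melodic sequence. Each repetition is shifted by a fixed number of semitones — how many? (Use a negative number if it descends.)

Taking 4-note groups, the heads are C5, D5, E5: the pattern moves up a 2nd.
C5 to D5 spans +2 semitones.

2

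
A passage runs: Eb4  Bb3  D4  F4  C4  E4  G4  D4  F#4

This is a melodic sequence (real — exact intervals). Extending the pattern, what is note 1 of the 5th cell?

With 3-note cells, note 1 of each statement runs Eb4, F4, G4.
Carrying that up a 2nd forward: A4 → B4.

B4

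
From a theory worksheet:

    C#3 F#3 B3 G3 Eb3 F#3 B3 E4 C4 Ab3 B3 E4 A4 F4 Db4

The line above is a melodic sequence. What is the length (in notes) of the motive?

There are 15 notes; a 5-note unit gives 3 cells:
C#3 F#3 B3 G3 Eb3 | F#3 B3 E4 C4 Ab3 | B3 E4 A4 F4 Db4
Each cell is the previous one up a 4th — so the unit is 5 notes.

5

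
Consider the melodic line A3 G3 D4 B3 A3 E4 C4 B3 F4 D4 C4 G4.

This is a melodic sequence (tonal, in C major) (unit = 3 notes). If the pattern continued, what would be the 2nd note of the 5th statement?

Grouping in 3s, the 2nd note of each cell is G3, A3, B3, C4.
Each moves up a 2nd; the next is D4.

D4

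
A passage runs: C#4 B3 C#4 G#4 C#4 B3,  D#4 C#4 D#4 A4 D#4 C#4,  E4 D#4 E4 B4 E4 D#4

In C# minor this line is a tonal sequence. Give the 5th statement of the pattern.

With a 6-note motive the entries are C#4, D#4, E4, each up a 2nd from the previous.
Extending up a 2nd: F#4 → G#4.
Statement 5 starts on G#4 and keeps the same diatonic contour: G#4 F#4 G#4 D#5 G#4 F#4.

G#4 F#4 G#4 D#5 G#4 F#4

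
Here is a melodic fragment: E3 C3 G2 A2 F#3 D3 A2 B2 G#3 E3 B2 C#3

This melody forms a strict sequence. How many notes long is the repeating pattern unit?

There are 12 notes; a 4-note unit gives 3 cells:
E3 C3 G2 A2 | F#3 D3 A2 B2 | G#3 E3 B2 C#3
That's a consistent up a 2nd shift per cell, and no other grouping gives one.

4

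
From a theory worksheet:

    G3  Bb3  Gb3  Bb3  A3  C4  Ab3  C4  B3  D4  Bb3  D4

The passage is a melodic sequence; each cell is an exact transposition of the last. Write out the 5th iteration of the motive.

D#4 F#4 D4 F#4

With a 4-note motive the entries are G3, A3, B3, each up a 2nd from the previous.
Continuing the starts: C#4 → D#4.
From D#4 the exact shape gives D#4 F#4 D4 F#4.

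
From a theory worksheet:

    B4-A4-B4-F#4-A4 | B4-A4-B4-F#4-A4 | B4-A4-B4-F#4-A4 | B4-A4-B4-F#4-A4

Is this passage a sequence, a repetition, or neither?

Each 5-note cell is identical (B4 A4 B4 F#4 A4), restated at the same pitch.

repetition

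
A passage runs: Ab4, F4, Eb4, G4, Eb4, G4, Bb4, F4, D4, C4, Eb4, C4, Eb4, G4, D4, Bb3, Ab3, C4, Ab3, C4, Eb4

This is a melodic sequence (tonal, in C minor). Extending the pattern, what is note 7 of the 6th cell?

F3

With 7-note cells, note 7 of each statement runs Bb4, G4, Eb4.
Each moves down a 3rd. Continuing: C4 → Ab3 → F3.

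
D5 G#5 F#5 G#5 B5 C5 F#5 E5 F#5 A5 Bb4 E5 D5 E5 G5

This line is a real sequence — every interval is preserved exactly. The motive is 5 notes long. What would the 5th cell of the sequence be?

Gb4 C5 Bb4 C5 Eb5

Unit = 5 notes; the statements start on D5, C5, Bb4, moving down a 2nd each time.
Carrying on: Ab4 → Gb4.
Statement 5 starts on Gb4 and keeps the same exact contour: Gb4 C5 Bb4 C5 Eb5.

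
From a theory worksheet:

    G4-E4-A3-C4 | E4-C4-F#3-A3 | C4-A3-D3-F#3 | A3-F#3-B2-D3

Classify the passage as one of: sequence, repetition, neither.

sequence

Each 4-note cell is the previous one transposed down a 3rd.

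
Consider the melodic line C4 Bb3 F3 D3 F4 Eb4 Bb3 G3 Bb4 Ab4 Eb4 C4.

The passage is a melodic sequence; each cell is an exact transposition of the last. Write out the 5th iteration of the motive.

Ab5 Gb5 Db5 Bb4

With a 4-note motive the entries are C4, F4, Bb4, each up a 4th from the previous.
Continuing the starts: Eb5 → Ab5.
Statement 5 starts on Ab5 and keeps the same exact contour: Ab5 Gb5 Db5 Bb4.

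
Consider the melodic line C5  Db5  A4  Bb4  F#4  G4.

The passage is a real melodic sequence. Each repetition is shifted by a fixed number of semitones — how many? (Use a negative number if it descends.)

-3

Taking 2-note groups, the heads are C5, A4, F#4: the pattern moves down a 3rd.
Counting half-steps from C5 to A4: -3.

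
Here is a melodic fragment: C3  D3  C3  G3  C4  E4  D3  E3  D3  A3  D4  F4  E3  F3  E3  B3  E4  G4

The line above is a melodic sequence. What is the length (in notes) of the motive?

6

18 notes total. Splitting into 3 groups of 6:
C3 D3 C3 G3 C4 E4 | D3 E3 D3 A3 D4 F4 | E3 F3 E3 B3 E4 G4
Every group is a transposition up a 2nd of the one before; no shorter unit works.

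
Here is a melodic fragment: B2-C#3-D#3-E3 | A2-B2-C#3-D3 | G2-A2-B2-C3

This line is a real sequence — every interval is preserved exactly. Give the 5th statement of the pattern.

Eb2 F2 G2 Ab2

Unit = 4 notes; the statements start on B2, A2, G2, moving down a 2nd each time.
Carrying on: F2 → Eb2.
Statement 5 starts on Eb2 and keeps the same exact contour: Eb2 F2 G2 Ab2.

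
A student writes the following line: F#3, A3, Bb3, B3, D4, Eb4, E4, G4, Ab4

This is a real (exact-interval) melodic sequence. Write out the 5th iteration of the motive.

D5 F5 Gb5

With a 3-note motive the entries are F#3, B3, E4, each up a 4th from the previous.
Extending up a 4th: A4 → D5.
So cell 5 is D5 F5 Gb5.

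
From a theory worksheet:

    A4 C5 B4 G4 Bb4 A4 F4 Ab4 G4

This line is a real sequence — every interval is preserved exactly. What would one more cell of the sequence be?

Eb4 Gb4 F4

The 3-note cells begin on A4, G4, F4 — each down a 2nd from the last.
From Eb4 the exact shape gives Eb4 Gb4 F4.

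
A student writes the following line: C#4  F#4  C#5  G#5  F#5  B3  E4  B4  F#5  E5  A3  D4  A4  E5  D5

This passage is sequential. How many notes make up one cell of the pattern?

5

There are 15 notes; a 5-note unit gives 3 cells:
C#4 F#4 C#5 G#5 F#5 | B3 E4 B4 F#5 E5 | A3 D4 A4 E5 D5
That's a consistent down a 2nd shift per cell, and no other grouping gives one.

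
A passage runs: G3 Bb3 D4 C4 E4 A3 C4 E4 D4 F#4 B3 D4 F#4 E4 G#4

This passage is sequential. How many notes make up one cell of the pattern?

5

There are 15 notes; a 5-note unit gives 3 cells:
G3 Bb3 D4 C4 E4 | A3 C4 E4 D4 F#4 | B3 D4 F#4 E4 G#4
Each cell is the previous one up a 2nd — so the unit is 5 notes.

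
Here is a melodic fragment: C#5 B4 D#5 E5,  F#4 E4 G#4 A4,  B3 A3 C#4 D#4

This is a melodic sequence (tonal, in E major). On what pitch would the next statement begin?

The 4-note cells begin on C#5, F#4, B3 — each down a 5th from the last.
One more step down a 5th gives E3.

E3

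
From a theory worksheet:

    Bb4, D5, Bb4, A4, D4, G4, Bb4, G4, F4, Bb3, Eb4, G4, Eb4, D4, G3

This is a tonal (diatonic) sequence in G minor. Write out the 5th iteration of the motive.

The 5-note cells begin on Bb4, G4, Eb4 — each down a 3rd from the last.
Continuing the starts: C4 → A3.
So cell 5 is A3 C4 A3 G3 C3.

A3 C4 A3 G3 C3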